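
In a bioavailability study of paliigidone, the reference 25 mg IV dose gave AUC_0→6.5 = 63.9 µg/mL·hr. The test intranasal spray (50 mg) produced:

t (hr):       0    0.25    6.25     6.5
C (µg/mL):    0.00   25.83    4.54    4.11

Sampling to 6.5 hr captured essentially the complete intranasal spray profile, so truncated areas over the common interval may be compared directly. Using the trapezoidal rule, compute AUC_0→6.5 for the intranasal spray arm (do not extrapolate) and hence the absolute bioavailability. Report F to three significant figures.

Trapezoidal AUC_0→6.5 (intranasal spray):
  [0→0.25]: (0.00+25.83)/2 × 0.25 = 3.22875
  [0.25→6.25]: (25.83+4.54)/2 × 6 = 91.11
  [6.25→6.5]: (4.54+4.11)/2 × 0.25 = 1.08125
  Sum = 95.42 µg/mL·hr
F = (AUC_ev/D_ev)/(AUC_iv/D_iv) = (95.42/50)/(63.9/25) = 1.9084/2.556 = 0.7466

F = 0.747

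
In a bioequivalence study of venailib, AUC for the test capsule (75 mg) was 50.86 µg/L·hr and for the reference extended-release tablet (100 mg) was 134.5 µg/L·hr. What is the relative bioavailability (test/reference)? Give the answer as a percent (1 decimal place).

F_rel = (AUC_test/D_test) / (AUC_ref/D_ref)
      = (50.86/75) / (134.5/100)
      = 0.678133 / 1.345 = 0.5042 = 50.42%

F_rel = 50.4%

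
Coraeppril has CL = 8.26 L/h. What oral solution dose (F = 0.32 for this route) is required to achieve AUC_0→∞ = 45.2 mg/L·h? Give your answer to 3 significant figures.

Dose = CL × AUC_0→∞ / F
     = 8.26 × 45.2 / 0.32 = 1166.725 mg

Dose = 1170 mg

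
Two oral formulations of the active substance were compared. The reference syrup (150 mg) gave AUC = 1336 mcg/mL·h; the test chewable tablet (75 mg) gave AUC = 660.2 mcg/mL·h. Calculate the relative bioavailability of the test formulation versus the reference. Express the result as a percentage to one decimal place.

F_rel = 98.8%

F_rel = (AUC_test/D_test) / (AUC_ref/D_ref)
      = (660.2/75) / (1336/150)
      = 8.80267 / 8.90667 = 0.9883 = 98.83%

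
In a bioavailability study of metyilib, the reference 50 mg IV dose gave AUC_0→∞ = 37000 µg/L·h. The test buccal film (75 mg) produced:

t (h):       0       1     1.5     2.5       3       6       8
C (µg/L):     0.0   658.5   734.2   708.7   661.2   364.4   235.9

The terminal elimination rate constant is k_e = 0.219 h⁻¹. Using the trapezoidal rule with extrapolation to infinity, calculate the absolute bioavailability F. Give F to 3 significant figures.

Trapezoidal AUC_0→8 (buccal film):
  [0→1]: (0.0+658.5)/2 × 1 = 329.25
  [1→1.5]: (658.5+734.2)/2 × 0.5 = 348.175
  [1.5→2.5]: (734.2+708.7)/2 × 1 = 721.45
  [2.5→3]: (708.7+661.2)/2 × 0.5 = 342.475
  [3→6]: (661.2+364.4)/2 × 3 = 1538.4
  [6→8]: (364.4+235.9)/2 × 2 = 600.3
  Sum = 3880.05 µg/L·h
Tail: C_last/k_e = 235.9/0.219 = 1077.169
AUC_0→∞ (buccal film) = 3880.05 + 1077.169 = 4957.219 µg/L·h
F = (AUC_ev/D_ev)/(AUC_iv/D_iv) = (4957.219/75)/(37000/50) = 66.0963/740 = 0.0893

F = 0.0893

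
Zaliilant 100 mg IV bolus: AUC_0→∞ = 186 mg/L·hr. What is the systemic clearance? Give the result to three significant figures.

CL = 0.538 L/hr

CL = Dose_iv / AUC_0→∞
   = 100 / 186 = 0.537634 L/hr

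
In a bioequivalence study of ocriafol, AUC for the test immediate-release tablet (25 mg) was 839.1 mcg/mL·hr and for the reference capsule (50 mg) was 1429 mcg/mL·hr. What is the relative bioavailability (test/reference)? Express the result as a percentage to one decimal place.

F_rel = (AUC_test/D_test) / (AUC_ref/D_ref)
      = (839.1/25) / (1429/50)
      = 33.564 / 28.58 = 1.1744 = 117.44%

F_rel = 117.4%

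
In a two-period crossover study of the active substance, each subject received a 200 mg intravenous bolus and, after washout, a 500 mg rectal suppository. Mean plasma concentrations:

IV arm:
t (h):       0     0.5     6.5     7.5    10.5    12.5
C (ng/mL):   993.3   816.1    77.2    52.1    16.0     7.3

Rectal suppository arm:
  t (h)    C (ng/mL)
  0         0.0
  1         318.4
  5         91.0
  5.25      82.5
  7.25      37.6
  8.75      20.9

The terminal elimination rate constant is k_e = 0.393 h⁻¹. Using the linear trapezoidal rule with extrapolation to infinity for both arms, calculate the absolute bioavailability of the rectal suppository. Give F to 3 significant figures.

F = 0.146

Trapezoidal AUC_0→12.5 (IV):
  [0→0.5]: (993.3+816.1)/2 × 0.5 = 452.35
  [0.5→6.5]: (816.1+77.2)/2 × 6 = 2679.9
  [6.5→7.5]: (77.2+52.1)/2 × 1 = 64.65
  [7.5→10.5]: (52.1+16.0)/2 × 3 = 102.15
  [10.5→12.5]: (16.0+7.3)/2 × 2 = 23.3
  Sum = 3322.35 ng/mL·h
IV tail: 7.3/0.393 = 18.575; AUC_iv,0→∞ = 3322.35 + 18.575 = 3340.925 ng/mL·h
Trapezoidal AUC_0→8.75 (rectal suppository):
  [0→1]: (0.0+318.4)/2 × 1 = 159.2
  [1→5]: (318.4+91.0)/2 × 4 = 818.8
  [5→5.25]: (91.0+82.5)/2 × 0.25 = 21.6875
  [5.25→7.25]: (82.5+37.6)/2 × 2 = 120.1
  [7.25→8.75]: (37.6+20.9)/2 × 1.5 = 43.875
  Sum = 1163.6625 ng/mL·h
rectal suppository tail: 20.9/0.393 = 53.181; AUC_ev,0→∞ = 1163.6625 + 53.181 = 1216.8435 ng/mL·h
F = (AUC_ev/D_ev)/(AUC_iv/D_iv) = (1216.8435/500)/(3340.925/200) = 2.433687/16.704625 = 0.1457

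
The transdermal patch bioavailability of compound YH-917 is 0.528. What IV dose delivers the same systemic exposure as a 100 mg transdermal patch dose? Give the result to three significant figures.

Systemic exposure from an extravascular dose = F × D_ev, so the equivalent IV dose is F × D_ev.
D_iv = F × D_ev = 0.528 × 100 = 52.8 mg

D_iv = 52.8 mg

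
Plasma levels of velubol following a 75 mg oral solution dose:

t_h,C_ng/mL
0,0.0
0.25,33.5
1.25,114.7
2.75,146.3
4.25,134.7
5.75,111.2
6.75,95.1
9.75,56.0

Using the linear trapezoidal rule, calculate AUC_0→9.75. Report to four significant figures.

Trapezoidal AUC_0→9.75:
  [0→0.25]: (0.0+33.5)/2 × 0.25 = 4.1875
  [0.25→1.25]: (33.5+114.7)/2 × 1 = 74.1
  [1.25→2.75]: (114.7+146.3)/2 × 1.5 = 195.75
  [2.75→4.25]: (146.3+134.7)/2 × 1.5 = 210.75
  [4.25→5.75]: (134.7+111.2)/2 × 1.5 = 184.425
  [5.75→6.75]: (111.2+95.1)/2 × 1 = 103.15
  [6.75→9.75]: (95.1+56.0)/2 × 3 = 226.65
  Sum = 999.0125 ng/mL·h

AUC = 999.0 ng/mL·h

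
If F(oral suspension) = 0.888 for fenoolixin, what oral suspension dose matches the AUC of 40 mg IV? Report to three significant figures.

D_oral = 45.0 mg

For equal systemic exposure: F × D_ev = D_iv
D_ev = D_iv / F = 40 / 0.888 = 45.045 mg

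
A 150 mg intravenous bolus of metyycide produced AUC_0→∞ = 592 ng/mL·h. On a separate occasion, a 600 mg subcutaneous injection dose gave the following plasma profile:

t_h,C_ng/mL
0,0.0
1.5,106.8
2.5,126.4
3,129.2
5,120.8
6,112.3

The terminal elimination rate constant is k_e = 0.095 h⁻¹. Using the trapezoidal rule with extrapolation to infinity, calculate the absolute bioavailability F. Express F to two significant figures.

F = 0.76

Trapezoidal AUC_0→6 (subcutaneous injection):
  [0→1.5]: (0.0+106.8)/2 × 1.5 = 80.1
  [1.5→2.5]: (106.8+126.4)/2 × 1 = 116.6
  [2.5→3]: (126.4+129.2)/2 × 0.5 = 63.9
  [3→5]: (129.2+120.8)/2 × 2 = 250.0
  [5→6]: (120.8+112.3)/2 × 1 = 116.55
  Sum = 627.15 ng/mL·h
Tail: C_last/k_e = 112.3/0.095 = 1182.105
AUC_0→∞ (subcutaneous injection) = 627.15 + 1182.105 = 1809.255 ng/mL·h
F = (AUC_ev/D_ev)/(AUC_iv/D_iv) = (1809.255/600)/(592/150) = 3.015425/3.94667 = 0.7640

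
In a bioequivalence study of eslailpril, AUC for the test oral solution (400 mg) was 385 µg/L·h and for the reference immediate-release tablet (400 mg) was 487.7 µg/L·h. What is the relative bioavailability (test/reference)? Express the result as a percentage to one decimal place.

F_rel = (AUC_test/D_test) / (AUC_ref/D_ref)
      = (385/400) / (487.7/400)
      = 0.9625 / 1.21925 = 0.7894 = 78.94%

F_rel = 78.9%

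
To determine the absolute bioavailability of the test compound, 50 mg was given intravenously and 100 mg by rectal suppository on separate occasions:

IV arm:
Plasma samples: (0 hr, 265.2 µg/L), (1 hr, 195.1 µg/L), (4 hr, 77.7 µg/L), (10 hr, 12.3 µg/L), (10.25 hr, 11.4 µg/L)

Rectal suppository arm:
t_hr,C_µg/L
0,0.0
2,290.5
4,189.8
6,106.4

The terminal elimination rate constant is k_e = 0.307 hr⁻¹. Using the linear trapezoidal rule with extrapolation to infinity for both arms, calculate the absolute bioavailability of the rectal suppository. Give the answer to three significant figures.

Trapezoidal AUC_0→10.25 (IV):
  [0→1]: (265.2+195.1)/2 × 1 = 230.15
  [1→4]: (195.1+77.7)/2 × 3 = 409.2
  [4→10]: (77.7+12.3)/2 × 6 = 270.0
  [10→10.25]: (12.3+11.4)/2 × 0.25 = 2.9625
  Sum = 912.3125 µg/L·hr
IV tail: 11.4/0.307 = 37.134; AUC_iv,0→∞ = 912.3125 + 37.134 = 949.4465 µg/L·hr
Trapezoidal AUC_0→6 (rectal suppository):
  [0→2]: (0.0+290.5)/2 × 2 = 290.5
  [2→4]: (290.5+189.8)/2 × 2 = 480.3
  [4→6]: (189.8+106.4)/2 × 2 = 296.2
  Sum = 1067.0 µg/L·hr
rectal suppository tail: 106.4/0.307 = 346.580; AUC_ev,0→∞ = 1067.0 + 346.580 = 1413.58 µg/L·hr
F = (AUC_ev/D_ev)/(AUC_iv/D_iv) = (1413.58/100)/(949.4465/50) = 14.1358/18.98893 = 0.7444

F = 0.744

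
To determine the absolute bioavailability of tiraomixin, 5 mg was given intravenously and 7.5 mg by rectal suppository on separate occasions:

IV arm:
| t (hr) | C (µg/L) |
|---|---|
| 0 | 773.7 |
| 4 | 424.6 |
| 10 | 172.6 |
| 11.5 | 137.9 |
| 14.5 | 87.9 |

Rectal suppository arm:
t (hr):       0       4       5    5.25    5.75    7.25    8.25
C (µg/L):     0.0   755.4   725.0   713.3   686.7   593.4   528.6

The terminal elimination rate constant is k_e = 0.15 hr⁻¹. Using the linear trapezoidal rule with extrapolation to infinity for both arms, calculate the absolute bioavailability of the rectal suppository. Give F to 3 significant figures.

F = 0.976

Trapezoidal AUC_0→14.5 (IV):
  [0→4]: (773.7+424.6)/2 × 4 = 2396.6
  [4→10]: (424.6+172.6)/2 × 6 = 1791.6
  [10→11.5]: (172.6+137.9)/2 × 1.5 = 232.875
  [11.5→14.5]: (137.9+87.9)/2 × 3 = 338.7
  Sum = 4759.775 µg/L·hr
IV tail: 87.9/0.15 = 586.000; AUC_iv,0→∞ = 4759.775 + 586.000 = 5345.775 µg/L·hr
Trapezoidal AUC_0→8.25 (rectal suppository):
  [0→4]: (0.0+755.4)/2 × 4 = 1510.8
  [4→5]: (755.4+725.0)/2 × 1 = 740.2
  [5→5.25]: (725.0+713.3)/2 × 0.25 = 179.7875
  [5.25→5.75]: (713.3+686.7)/2 × 0.5 = 350.0
  [5.75→7.25]: (686.7+593.4)/2 × 1.5 = 960.075
  [7.25→8.25]: (593.4+528.6)/2 × 1 = 561.0
  Sum = 4301.8625 µg/L·hr
rectal suppository tail: 528.6/0.15 = 3524.000; AUC_ev,0→∞ = 4301.8625 + 3524.000 = 7825.8625 µg/L·hr
F = (AUC_ev/D_ev)/(AUC_iv/D_iv) = (7825.8625/7.5)/(5345.775/5) = 1043.45/1069.155 = 0.9760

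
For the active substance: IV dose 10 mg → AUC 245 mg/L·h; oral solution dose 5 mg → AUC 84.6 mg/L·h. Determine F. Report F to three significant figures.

F = 0.691

F = (AUC_ev / D_ev) / (AUC_iv / D_iv)
  = (84.6/5) / (245/10)
  = 16.92 / 24.5 = 0.6906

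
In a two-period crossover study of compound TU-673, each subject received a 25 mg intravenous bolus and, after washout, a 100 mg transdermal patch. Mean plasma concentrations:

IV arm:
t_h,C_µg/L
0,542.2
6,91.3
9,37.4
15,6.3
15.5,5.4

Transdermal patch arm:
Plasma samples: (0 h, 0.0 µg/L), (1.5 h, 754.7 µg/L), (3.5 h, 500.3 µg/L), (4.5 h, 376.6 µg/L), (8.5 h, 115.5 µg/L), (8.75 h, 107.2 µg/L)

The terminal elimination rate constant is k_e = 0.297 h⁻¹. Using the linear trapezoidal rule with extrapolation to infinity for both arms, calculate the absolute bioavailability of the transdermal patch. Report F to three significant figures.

F = 0.404

Trapezoidal AUC_0→15.5 (IV):
  [0→6]: (542.2+91.3)/2 × 6 = 1900.5
  [6→9]: (91.3+37.4)/2 × 3 = 193.05
  [9→15]: (37.4+6.3)/2 × 6 = 131.1
  [15→15.5]: (6.3+5.4)/2 × 0.5 = 2.925
  Sum = 2227.575 µg/L·h
IV tail: 5.4/0.297 = 18.182; AUC_iv,0→∞ = 2227.575 + 18.182 = 2245.757 µg/L·h
Trapezoidal AUC_0→8.75 (transdermal patch):
  [0→1.5]: (0.0+754.7)/2 × 1.5 = 566.025
  [1.5→3.5]: (754.7+500.3)/2 × 2 = 1255.0
  [3.5→4.5]: (500.3+376.6)/2 × 1 = 438.45
  [4.5→8.5]: (376.6+115.5)/2 × 4 = 984.2
  [8.5→8.75]: (115.5+107.2)/2 × 0.25 = 27.8375
  Sum = 3271.5125 µg/L·h
transdermal patch tail: 107.2/0.297 = 360.943; AUC_ev,0→∞ = 3271.5125 + 360.943 = 3632.4555 µg/L·h
F = (AUC_ev/D_ev)/(AUC_iv/D_iv) = (3632.4555/100)/(2245.757/25) = 36.324555/89.83028 = 0.4044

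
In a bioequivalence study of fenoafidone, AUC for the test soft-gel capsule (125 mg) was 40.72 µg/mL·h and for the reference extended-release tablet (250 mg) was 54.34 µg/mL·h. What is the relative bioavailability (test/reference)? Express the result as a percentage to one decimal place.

F_rel = (AUC_test/D_test) / (AUC_ref/D_ref)
      = (40.72/125) / (54.34/250)
      = 0.32576 / 0.21736 = 1.4987 = 149.87%

F_rel = 149.9%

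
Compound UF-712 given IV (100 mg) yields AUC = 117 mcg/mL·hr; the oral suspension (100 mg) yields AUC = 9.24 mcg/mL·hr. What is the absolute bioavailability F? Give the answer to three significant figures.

F = (AUC_ev / D_ev) / (AUC_iv / D_iv)
  = (9.24/100) / (117/100)
  = 0.0924 / 1.17 = 0.0790

F = 0.0790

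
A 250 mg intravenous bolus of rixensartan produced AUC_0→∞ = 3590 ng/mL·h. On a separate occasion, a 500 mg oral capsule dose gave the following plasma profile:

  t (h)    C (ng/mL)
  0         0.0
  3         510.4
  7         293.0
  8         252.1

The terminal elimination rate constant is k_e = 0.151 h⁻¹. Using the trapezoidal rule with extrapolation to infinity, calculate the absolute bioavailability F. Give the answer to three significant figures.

Trapezoidal AUC_0→8 (oral capsule):
  [0→3]: (0.0+510.4)/2 × 3 = 765.6
  [3→7]: (510.4+293.0)/2 × 4 = 1606.8
  [7→8]: (293.0+252.1)/2 × 1 = 272.55
  Sum = 2644.95 ng/mL·h
Tail: C_last/k_e = 252.1/0.151 = 1669.536
AUC_0→∞ (oral capsule) = 2644.95 + 1669.536 = 4314.486 ng/mL·h
F = (AUC_ev/D_ev)/(AUC_iv/D_iv) = (4314.486/500)/(3590/250) = 8.628972/14.36 = 0.6009

F = 0.601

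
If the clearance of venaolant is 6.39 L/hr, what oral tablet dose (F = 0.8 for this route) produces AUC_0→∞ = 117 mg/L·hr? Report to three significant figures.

Dose = 935 mg

Dose = CL × AUC_0→∞ / F
     = 6.39 × 117 / 0.8 = 934.5375 mg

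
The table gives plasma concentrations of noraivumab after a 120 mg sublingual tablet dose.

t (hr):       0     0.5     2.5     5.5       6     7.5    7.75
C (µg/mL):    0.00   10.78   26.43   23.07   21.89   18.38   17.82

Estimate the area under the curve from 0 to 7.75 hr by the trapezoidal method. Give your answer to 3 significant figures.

Trapezoidal AUC_0→7.75:
  [0→0.5]: (0.00+10.78)/2 × 0.5 = 2.695
  [0.5→2.5]: (10.78+26.43)/2 × 2 = 37.21
  [2.5→5.5]: (26.43+23.07)/2 × 3 = 74.25
  [5.5→6]: (23.07+21.89)/2 × 0.5 = 11.24
  [6→7.5]: (21.89+18.38)/2 × 1.5 = 30.2025
  [7.5→7.75]: (18.38+17.82)/2 × 0.25 = 4.525
  Sum = 160.1225 µg/mL·hr

AUC = 160 µg/mL·hr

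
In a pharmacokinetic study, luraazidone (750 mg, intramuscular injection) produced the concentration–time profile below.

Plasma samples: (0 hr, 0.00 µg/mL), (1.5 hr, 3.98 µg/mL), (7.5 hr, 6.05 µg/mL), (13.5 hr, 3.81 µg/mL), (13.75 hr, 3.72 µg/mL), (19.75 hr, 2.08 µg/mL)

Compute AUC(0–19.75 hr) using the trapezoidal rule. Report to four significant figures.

AUC = 81.00 µg/mL·hr

Trapezoidal AUC_0→19.75:
  [0→1.5]: (0.00+3.98)/2 × 1.5 = 2.985
  [1.5→7.5]: (3.98+6.05)/2 × 6 = 30.09
  [7.5→13.5]: (6.05+3.81)/2 × 6 = 29.58
  [13.5→13.75]: (3.81+3.72)/2 × 0.25 = 0.94125
  [13.75→19.75]: (3.72+2.08)/2 × 6 = 17.4
  Sum = 80.99625 µg/mL·hr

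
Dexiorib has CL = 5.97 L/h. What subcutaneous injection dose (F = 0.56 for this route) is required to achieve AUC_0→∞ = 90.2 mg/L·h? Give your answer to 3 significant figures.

Dose = 962 mg

Dose = CL × AUC_0→∞ / F
     = 5.97 × 90.2 / 0.56 = 961.596 mg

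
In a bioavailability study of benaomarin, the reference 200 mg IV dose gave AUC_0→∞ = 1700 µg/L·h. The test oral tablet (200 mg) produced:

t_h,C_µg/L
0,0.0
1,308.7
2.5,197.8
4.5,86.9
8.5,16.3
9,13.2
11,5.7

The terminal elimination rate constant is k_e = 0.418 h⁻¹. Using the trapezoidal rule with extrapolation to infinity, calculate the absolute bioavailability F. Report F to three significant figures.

Trapezoidal AUC_0→11 (oral tablet):
  [0→1]: (0.0+308.7)/2 × 1 = 154.35
  [1→2.5]: (308.7+197.8)/2 × 1.5 = 379.875
  [2.5→4.5]: (197.8+86.9)/2 × 2 = 284.7
  [4.5→8.5]: (86.9+16.3)/2 × 4 = 206.4
  [8.5→9]: (16.3+13.2)/2 × 0.5 = 7.375
  [9→11]: (13.2+5.7)/2 × 2 = 18.9
  Sum = 1051.6 µg/L·h
Tail: C_last/k_e = 5.7/0.418 = 13.636
AUC_0→∞ (oral tablet) = 1051.6 + 13.636 = 1065.236 µg/L·h
F = (AUC_ev/D_ev)/(AUC_iv/D_iv) = (1065.236/200)/(1700/200) = 5.32618/8.5 = 0.6266

F = 0.627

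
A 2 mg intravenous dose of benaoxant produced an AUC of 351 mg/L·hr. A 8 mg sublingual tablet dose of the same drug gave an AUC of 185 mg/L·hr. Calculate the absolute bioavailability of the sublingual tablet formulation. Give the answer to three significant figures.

F = 0.132

F = (AUC_ev / D_ev) / (AUC_iv / D_iv)
  = (185/8) / (351/2)
  = 23.125 / 175.5 = 0.1318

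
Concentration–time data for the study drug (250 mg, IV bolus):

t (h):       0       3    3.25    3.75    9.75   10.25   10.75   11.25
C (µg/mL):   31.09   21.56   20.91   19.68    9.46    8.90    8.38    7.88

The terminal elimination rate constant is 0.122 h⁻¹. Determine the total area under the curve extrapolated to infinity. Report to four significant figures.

Trapezoidal AUC_0→11.25:
  [0→3]: (31.09+21.56)/2 × 3 = 78.975
  [3→3.25]: (21.56+20.91)/2 × 0.25 = 5.30875
  [3.25→3.75]: (20.91+19.68)/2 × 0.5 = 10.1475
  [3.75→9.75]: (19.68+9.46)/2 × 6 = 87.42
  [9.75→10.25]: (9.46+8.90)/2 × 0.5 = 4.59
  [10.25→10.75]: (8.90+8.38)/2 × 0.5 = 4.32
  [10.75→11.25]: (8.38+7.88)/2 × 0.5 = 4.065
  Sum = 194.82625 µg/mL·h
Extrapolated tail: C_last / k_e = 7.88 / 0.122 = 64.590
AUC_0→∞ = 194.82625 + 64.590 = 259.41625 µg/mL·h

AUC = 259.4 µg/mL·h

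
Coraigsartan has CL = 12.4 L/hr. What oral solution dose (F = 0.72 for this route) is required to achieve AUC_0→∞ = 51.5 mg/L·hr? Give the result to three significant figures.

Dose = 887 mg

Dose = CL × AUC_0→∞ / F
     = 12.4 × 51.5 / 0.72 = 886.944 mg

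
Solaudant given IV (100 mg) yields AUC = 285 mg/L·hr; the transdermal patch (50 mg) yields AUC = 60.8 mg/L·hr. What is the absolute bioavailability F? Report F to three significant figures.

F = 0.427

F = (AUC_ev / D_ev) / (AUC_iv / D_iv)
  = (60.8/50) / (285/100)
  = 1.216 / 2.85 = 0.4267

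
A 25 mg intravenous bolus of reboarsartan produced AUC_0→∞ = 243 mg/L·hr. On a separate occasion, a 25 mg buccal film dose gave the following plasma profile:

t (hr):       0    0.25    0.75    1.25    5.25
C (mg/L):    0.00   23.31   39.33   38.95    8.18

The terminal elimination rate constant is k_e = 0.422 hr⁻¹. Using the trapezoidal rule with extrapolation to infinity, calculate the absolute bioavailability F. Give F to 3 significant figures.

F = 0.625

Trapezoidal AUC_0→5.25 (buccal film):
  [0→0.25]: (0.00+23.31)/2 × 0.25 = 2.91375
  [0.25→0.75]: (23.31+39.33)/2 × 0.5 = 15.66
  [0.75→1.25]: (39.33+38.95)/2 × 0.5 = 19.57
  [1.25→5.25]: (38.95+8.18)/2 × 4 = 94.26
  Sum = 132.40375 mg/L·hr
Tail: C_last/k_e = 8.18/0.422 = 19.384
AUC_0→∞ (buccal film) = 132.40375 + 19.384 = 151.78775 mg/L·hr
F = (AUC_ev/D_ev)/(AUC_iv/D_iv) = (151.78775/25)/(243/25) = 6.07151/9.72 = 0.6246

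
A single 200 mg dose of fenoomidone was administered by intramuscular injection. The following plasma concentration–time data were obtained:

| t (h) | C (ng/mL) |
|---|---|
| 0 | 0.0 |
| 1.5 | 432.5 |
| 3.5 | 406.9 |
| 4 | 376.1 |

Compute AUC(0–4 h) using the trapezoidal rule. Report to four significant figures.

Trapezoidal AUC_0→4:
  [0→1.5]: (0.0+432.5)/2 × 1.5 = 324.375
  [1.5→3.5]: (432.5+406.9)/2 × 2 = 839.4
  [3.5→4]: (406.9+376.1)/2 × 0.5 = 195.75
  Sum = 1359.525 ng/mL·h

AUC = 1360 ng/mL·h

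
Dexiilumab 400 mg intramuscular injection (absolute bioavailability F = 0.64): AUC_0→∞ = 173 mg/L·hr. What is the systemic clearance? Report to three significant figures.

CL = F × Dose / AUC_0→∞
   = 0.64 × 400 / 173 = 1.47977 L/hr

CL = 1.48 L/hr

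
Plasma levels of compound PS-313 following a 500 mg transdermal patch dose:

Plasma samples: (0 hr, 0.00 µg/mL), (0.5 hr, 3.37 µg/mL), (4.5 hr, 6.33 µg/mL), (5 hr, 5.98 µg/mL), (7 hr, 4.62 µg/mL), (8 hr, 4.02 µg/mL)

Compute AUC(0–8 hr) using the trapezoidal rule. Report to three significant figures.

AUC = 38.2 µg/mL·hr

Trapezoidal AUC_0→8:
  [0→0.5]: (0.00+3.37)/2 × 0.5 = 0.8425
  [0.5→4.5]: (3.37+6.33)/2 × 4 = 19.4
  [4.5→5]: (6.33+5.98)/2 × 0.5 = 3.0775
  [5→7]: (5.98+4.62)/2 × 2 = 10.6
  [7→8]: (4.62+4.02)/2 × 1 = 4.32
  Sum = 38.24 µg/mL·hr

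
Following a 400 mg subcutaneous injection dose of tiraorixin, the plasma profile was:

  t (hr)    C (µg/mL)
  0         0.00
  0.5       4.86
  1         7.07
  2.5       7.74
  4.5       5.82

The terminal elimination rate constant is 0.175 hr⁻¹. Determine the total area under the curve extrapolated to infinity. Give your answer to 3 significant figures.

Trapezoidal AUC_0→4.5:
  [0→0.5]: (0.00+4.86)/2 × 0.5 = 1.215
  [0.5→1]: (4.86+7.07)/2 × 0.5 = 2.9825
  [1→2.5]: (7.07+7.74)/2 × 1.5 = 11.1075
  [2.5→4.5]: (7.74+5.82)/2 × 2 = 13.56
  Sum = 28.865 µg/mL·hr
Extrapolated tail: C_last / k_e = 5.82 / 0.175 = 33.257
AUC_0→∞ = 28.865 + 33.257 = 62.122 µg/mL·hr

AUC = 62.1 µg/mL·hr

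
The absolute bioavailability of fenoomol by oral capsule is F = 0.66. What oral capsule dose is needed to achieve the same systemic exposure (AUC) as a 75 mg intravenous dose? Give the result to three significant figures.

D_oral = 114 mg

For equal systemic exposure: F × D_ev = D_iv
D_ev = D_iv / F = 75 / 0.66 = 113.636 mg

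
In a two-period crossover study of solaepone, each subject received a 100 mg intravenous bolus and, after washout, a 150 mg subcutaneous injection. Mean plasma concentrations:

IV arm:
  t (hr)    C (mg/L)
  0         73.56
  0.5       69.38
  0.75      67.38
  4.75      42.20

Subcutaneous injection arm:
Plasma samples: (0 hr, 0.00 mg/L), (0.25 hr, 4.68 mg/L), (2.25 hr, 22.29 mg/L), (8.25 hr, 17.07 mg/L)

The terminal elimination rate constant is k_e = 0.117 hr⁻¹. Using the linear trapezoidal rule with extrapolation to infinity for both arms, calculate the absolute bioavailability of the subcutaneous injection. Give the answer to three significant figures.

F = 0.307

Trapezoidal AUC_0→4.75 (IV):
  [0→0.5]: (73.56+69.38)/2 × 0.5 = 35.735
  [0.5→0.75]: (69.38+67.38)/2 × 0.25 = 17.095
  [0.75→4.75]: (67.38+42.20)/2 × 4 = 219.16
  Sum = 271.99 mg/L·hr
IV tail: 42.20/0.117 = 360.684; AUC_iv,0→∞ = 271.99 + 360.684 = 632.674 mg/L·hr
Trapezoidal AUC_0→8.25 (subcutaneous injection):
  [0→0.25]: (0.00+4.68)/2 × 0.25 = 0.585
  [0.25→2.25]: (4.68+22.29)/2 × 2 = 26.97
  [2.25→8.25]: (22.29+17.07)/2 × 6 = 118.08
  Sum = 145.635 mg/L·hr
subcutaneous injection tail: 17.07/0.117 = 145.897; AUC_ev,0→∞ = 145.635 + 145.897 = 291.532 mg/L·hr
F = (AUC_ev/D_ev)/(AUC_iv/D_iv) = (291.532/150)/(632.674/100) = 1.94355/6.32674 = 0.3072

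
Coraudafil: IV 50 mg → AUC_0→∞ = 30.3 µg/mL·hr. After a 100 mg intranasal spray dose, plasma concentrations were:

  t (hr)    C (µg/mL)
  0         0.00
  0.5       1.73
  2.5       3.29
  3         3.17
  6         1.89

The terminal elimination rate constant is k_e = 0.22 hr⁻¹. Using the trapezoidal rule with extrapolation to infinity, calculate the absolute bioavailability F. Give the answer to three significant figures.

F = 0.384

Trapezoidal AUC_0→6 (intranasal spray):
  [0→0.5]: (0.00+1.73)/2 × 0.5 = 0.4325
  [0.5→2.5]: (1.73+3.29)/2 × 2 = 5.02
  [2.5→3]: (3.29+3.17)/2 × 0.5 = 1.615
  [3→6]: (3.17+1.89)/2 × 3 = 7.59
  Sum = 14.6575 µg/mL·hr
Tail: C_last/k_e = 1.89/0.22 = 8.591
AUC_0→∞ (intranasal spray) = 14.6575 + 8.591 = 23.2485 µg/mL·hr
F = (AUC_ev/D_ev)/(AUC_iv/D_iv) = (23.2485/100)/(30.3/50) = 0.232485/0.606 = 0.3836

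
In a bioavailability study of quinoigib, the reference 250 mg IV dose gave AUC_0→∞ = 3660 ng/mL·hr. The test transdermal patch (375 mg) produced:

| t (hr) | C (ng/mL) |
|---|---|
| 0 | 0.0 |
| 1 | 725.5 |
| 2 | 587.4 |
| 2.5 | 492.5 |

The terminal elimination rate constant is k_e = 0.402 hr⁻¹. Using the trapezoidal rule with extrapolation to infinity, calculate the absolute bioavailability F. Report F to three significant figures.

F = 0.458

Trapezoidal AUC_0→2.5 (transdermal patch):
  [0→1]: (0.0+725.5)/2 × 1 = 362.75
  [1→2]: (725.5+587.4)/2 × 1 = 656.45
  [2→2.5]: (587.4+492.5)/2 × 0.5 = 269.975
  Sum = 1289.175 ng/mL·hr
Tail: C_last/k_e = 492.5/0.402 = 1225.124
AUC_0→∞ (transdermal patch) = 1289.175 + 1225.124 = 2514.299 ng/mL·hr
F = (AUC_ev/D_ev)/(AUC_iv/D_iv) = (2514.299/375)/(3660/250) = 6.7048/14.64 = 0.4580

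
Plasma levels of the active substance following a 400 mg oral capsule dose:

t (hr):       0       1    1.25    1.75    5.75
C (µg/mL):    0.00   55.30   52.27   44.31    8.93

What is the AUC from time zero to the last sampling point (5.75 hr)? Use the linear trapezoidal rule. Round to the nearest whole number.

AUC = 172 µg/mL·hr

Trapezoidal AUC_0→5.75:
  [0→1]: (0.00+55.30)/2 × 1 = 27.65
  [1→1.25]: (55.30+52.27)/2 × 0.25 = 13.44625
  [1.25→1.75]: (52.27+44.31)/2 × 0.5 = 24.145
  [1.75→5.75]: (44.31+8.93)/2 × 4 = 106.48
  Sum = 171.72125 µg/mL·hr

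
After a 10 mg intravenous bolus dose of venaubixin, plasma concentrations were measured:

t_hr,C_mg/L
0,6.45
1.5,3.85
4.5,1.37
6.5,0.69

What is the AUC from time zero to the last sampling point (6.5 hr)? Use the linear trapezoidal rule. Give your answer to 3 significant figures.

AUC = 17.6 mg/L·hr

Trapezoidal AUC_0→6.5:
  [0→1.5]: (6.45+3.85)/2 × 1.5 = 7.725
  [1.5→4.5]: (3.85+1.37)/2 × 3 = 7.83
  [4.5→6.5]: (1.37+0.69)/2 × 2 = 2.06
  Sum = 17.615 mg/L·hr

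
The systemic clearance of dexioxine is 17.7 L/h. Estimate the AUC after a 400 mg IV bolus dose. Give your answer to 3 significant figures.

AUC = 22.6 mg/L·h

AUC_0→∞ = Dose_iv / CL
        = 400 / 17.7 = 22.5989 mg/L·h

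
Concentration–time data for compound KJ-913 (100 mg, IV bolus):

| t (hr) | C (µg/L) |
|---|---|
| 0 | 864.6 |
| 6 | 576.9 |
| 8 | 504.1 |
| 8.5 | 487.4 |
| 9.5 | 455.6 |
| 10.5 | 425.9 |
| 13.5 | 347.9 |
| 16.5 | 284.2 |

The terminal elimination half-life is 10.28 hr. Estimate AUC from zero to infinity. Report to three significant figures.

AUC = 12900 µg/L·hr

Trapezoidal AUC_0→16.5:
  [0→6]: (864.6+576.9)/2 × 6 = 4324.5
  [6→8]: (576.9+504.1)/2 × 2 = 1081.0
  [8→8.5]: (504.1+487.4)/2 × 0.5 = 247.875
  [8.5→9.5]: (487.4+455.6)/2 × 1 = 471.5
  [9.5→10.5]: (455.6+425.9)/2 × 1 = 440.75
  [10.5→13.5]: (425.9+347.9)/2 × 3 = 1160.7
  [13.5→16.5]: (347.9+284.2)/2 × 3 = 948.15
  Sum = 8674.475 µg/L·hr
k_e = ln2 / t½ = 0.693147 / 10.28 = 0.0674 hr^-1
Extrapolated tail: C_last / k_e = 284.2 / 0.0674 = 4216.617
AUC_0→∞ = 8674.475 + 4216.617 = 12891.092 µg/L·hr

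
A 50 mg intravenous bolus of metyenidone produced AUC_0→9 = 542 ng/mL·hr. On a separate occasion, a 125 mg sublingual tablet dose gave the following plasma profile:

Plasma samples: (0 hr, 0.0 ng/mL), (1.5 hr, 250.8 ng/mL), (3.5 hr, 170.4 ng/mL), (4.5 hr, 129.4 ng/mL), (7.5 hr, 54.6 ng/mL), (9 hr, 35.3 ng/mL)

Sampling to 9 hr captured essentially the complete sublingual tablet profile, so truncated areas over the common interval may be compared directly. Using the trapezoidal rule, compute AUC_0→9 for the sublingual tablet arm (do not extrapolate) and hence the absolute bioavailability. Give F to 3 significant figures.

Trapezoidal AUC_0→9 (sublingual tablet):
  [0→1.5]: (0.0+250.8)/2 × 1.5 = 188.1
  [1.5→3.5]: (250.8+170.4)/2 × 2 = 421.2
  [3.5→4.5]: (170.4+129.4)/2 × 1 = 149.9
  [4.5→7.5]: (129.4+54.6)/2 × 3 = 276.0
  [7.5→9]: (54.6+35.3)/2 × 1.5 = 67.425
  Sum = 1102.625 ng/mL·hr
F = (AUC_ev/D_ev)/(AUC_iv/D_iv) = (1102.625/125)/(542/50) = 8.821/10.84 = 0.8137

F = 0.814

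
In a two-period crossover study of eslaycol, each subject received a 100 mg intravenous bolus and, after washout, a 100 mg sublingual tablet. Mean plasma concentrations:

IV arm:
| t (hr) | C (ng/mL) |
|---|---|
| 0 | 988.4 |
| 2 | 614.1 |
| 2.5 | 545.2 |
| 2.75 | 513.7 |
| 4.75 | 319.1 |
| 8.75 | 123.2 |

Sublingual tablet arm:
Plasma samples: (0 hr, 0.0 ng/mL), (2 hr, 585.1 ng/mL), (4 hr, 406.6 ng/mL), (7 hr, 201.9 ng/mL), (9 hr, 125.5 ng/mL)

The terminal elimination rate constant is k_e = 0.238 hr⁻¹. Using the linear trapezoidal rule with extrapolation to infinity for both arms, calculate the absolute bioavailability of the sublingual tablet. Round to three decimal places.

F = 0.785

Trapezoidal AUC_0→8.75 (IV):
  [0→2]: (988.4+614.1)/2 × 2 = 1602.5
  [2→2.5]: (614.1+545.2)/2 × 0.5 = 289.825
  [2.5→2.75]: (545.2+513.7)/2 × 0.25 = 132.3625
  [2.75→4.75]: (513.7+319.1)/2 × 2 = 832.8
  [4.75→8.75]: (319.1+123.2)/2 × 4 = 884.6
  Sum = 3742.0875 ng/mL·hr
IV tail: 123.2/0.238 = 517.647; AUC_iv,0→∞ = 3742.0875 + 517.647 = 4259.7345 ng/mL·hr
Trapezoidal AUC_0→9 (sublingual tablet):
  [0→2]: (0.0+585.1)/2 × 2 = 585.1
  [2→4]: (585.1+406.6)/2 × 2 = 991.7
  [4→7]: (406.6+201.9)/2 × 3 = 912.75
  [7→9]: (201.9+125.5)/2 × 2 = 327.4
  Sum = 2816.95 ng/mL·hr
sublingual tablet tail: 125.5/0.238 = 527.311; AUC_ev,0→∞ = 2816.95 + 527.311 = 3344.261 ng/mL·hr
F = (AUC_ev/D_ev)/(AUC_iv/D_iv) = (3344.261/100)/(4259.7345/100) = 33.44261/42.597345 = 0.7851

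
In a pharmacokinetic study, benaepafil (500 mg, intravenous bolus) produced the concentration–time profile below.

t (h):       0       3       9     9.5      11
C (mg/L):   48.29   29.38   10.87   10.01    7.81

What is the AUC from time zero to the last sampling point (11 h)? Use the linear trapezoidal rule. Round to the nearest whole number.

Trapezoidal AUC_0→11:
  [0→3]: (48.29+29.38)/2 × 3 = 116.505
  [3→9]: (29.38+10.87)/2 × 6 = 120.75
  [9→9.5]: (10.87+10.01)/2 × 0.5 = 5.22
  [9.5→11]: (10.01+7.81)/2 × 1.5 = 13.365
  Sum = 255.84 mg/L·h

AUC = 256 mg/L·h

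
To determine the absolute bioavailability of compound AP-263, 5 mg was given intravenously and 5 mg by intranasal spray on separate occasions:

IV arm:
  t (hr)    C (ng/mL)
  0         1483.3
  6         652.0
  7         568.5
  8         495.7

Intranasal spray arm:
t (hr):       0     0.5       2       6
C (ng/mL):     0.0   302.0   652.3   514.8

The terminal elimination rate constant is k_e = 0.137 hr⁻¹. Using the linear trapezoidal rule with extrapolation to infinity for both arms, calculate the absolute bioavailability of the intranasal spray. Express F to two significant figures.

Trapezoidal AUC_0→8 (IV):
  [0→6]: (1483.3+652.0)/2 × 6 = 6405.9
  [6→7]: (652.0+568.5)/2 × 1 = 610.25
  [7→8]: (568.5+495.7)/2 × 1 = 532.1
  Sum = 7548.25 ng/mL·hr
IV tail: 495.7/0.137 = 3618.248; AUC_iv,0→∞ = 7548.25 + 3618.248 = 11166.498 ng/mL·hr
Trapezoidal AUC_0→6 (intranasal spray):
  [0→0.5]: (0.0+302.0)/2 × 0.5 = 75.5
  [0.5→2]: (302.0+652.3)/2 × 1.5 = 715.725
  [2→6]: (652.3+514.8)/2 × 4 = 2334.2
  Sum = 3125.425 ng/mL·hr
intranasal spray tail: 514.8/0.137 = 3757.664; AUC_ev,0→∞ = 3125.425 + 3757.664 = 6883.089 ng/mL·hr
F = (AUC_ev/D_ev)/(AUC_iv/D_iv) = (6883.089/5)/(11166.498/5) = 1376.6178/2233.2996 = 0.6164

F = 0.62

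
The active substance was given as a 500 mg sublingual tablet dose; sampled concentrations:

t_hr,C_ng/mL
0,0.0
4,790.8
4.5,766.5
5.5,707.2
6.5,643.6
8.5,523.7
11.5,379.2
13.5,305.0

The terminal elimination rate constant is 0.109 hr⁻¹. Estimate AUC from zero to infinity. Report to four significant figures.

Trapezoidal AUC_0→13.5:
  [0→4]: (0.0+790.8)/2 × 4 = 1581.6
  [4→4.5]: (790.8+766.5)/2 × 0.5 = 389.325
  [4.5→5.5]: (766.5+707.2)/2 × 1 = 736.85
  [5.5→6.5]: (707.2+643.6)/2 × 1 = 675.4
  [6.5→8.5]: (643.6+523.7)/2 × 2 = 1167.3
  [8.5→11.5]: (523.7+379.2)/2 × 3 = 1354.35
  [11.5→13.5]: (379.2+305.0)/2 × 2 = 684.2
  Sum = 6589.025 ng/mL·hr
Extrapolated tail: C_last / k_e = 305.0 / 0.109 = 2798.165
AUC_0→∞ = 6589.025 + 2798.165 = 9387.19 ng/mL·hr

AUC = 9387 ng/mL·hr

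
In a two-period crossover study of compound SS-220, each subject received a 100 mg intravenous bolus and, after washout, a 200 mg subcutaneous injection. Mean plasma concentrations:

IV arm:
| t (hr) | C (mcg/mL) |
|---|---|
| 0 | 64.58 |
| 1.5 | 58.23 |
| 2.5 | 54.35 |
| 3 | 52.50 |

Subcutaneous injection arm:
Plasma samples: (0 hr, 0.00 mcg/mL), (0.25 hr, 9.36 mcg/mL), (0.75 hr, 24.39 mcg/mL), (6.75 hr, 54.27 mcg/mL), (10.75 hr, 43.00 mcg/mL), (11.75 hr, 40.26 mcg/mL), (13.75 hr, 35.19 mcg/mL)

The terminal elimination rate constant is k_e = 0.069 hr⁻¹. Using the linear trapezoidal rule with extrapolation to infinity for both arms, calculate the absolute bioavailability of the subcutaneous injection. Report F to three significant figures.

Trapezoidal AUC_0→3 (IV):
  [0→1.5]: (64.58+58.23)/2 × 1.5 = 92.1075
  [1.5→2.5]: (58.23+54.35)/2 × 1 = 56.29
  [2.5→3]: (54.35+52.50)/2 × 0.5 = 26.7125
  Sum = 175.11 mcg/mL·hr
IV tail: 52.50/0.069 = 760.870; AUC_iv,0→∞ = 175.11 + 760.870 = 935.98 mcg/mL·hr
Trapezoidal AUC_0→13.75 (subcutaneous injection):
  [0→0.25]: (0.00+9.36)/2 × 0.25 = 1.17
  [0.25→0.75]: (9.36+24.39)/2 × 0.5 = 8.4375
  [0.75→6.75]: (24.39+54.27)/2 × 6 = 235.98
  [6.75→10.75]: (54.27+43.00)/2 × 4 = 194.54
  [10.75→11.75]: (43.00+40.26)/2 × 1 = 41.63
  [11.75→13.75]: (40.26+35.19)/2 × 2 = 75.45
  Sum = 557.2075 mcg/mL·hr
subcutaneous injection tail: 35.19/0.069 = 510.000; AUC_ev,0→∞ = 557.2075 + 510.000 = 1067.2075 mcg/mL·hr
F = (AUC_ev/D_ev)/(AUC_iv/D_iv) = (1067.2075/200)/(935.98/100) = 5.3360375/9.3598 = 0.5701

F = 0.570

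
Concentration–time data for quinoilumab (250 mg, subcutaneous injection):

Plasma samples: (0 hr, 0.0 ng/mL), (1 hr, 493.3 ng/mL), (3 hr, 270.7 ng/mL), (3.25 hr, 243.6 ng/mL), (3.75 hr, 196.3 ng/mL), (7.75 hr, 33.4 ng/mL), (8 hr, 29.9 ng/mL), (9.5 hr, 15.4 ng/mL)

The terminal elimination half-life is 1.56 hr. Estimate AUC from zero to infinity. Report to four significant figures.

Trapezoidal AUC_0→9.5:
  [0→1]: (0.0+493.3)/2 × 1 = 246.65
  [1→3]: (493.3+270.7)/2 × 2 = 764.0
  [3→3.25]: (270.7+243.6)/2 × 0.25 = 64.2875
  [3.25→3.75]: (243.6+196.3)/2 × 0.5 = 109.975
  [3.75→7.75]: (196.3+33.4)/2 × 4 = 459.4
  [7.75→8]: (33.4+29.9)/2 × 0.25 = 7.9125
  [8→9.5]: (29.9+15.4)/2 × 1.5 = 33.975
  Sum = 1686.2 ng/mL·hr
k_e = ln2 / t½ = 0.693147 / 1.56 = 0.4443 hr^-1
Extrapolated tail: C_last / k_e = 15.4 / 0.4443 = 34.661
AUC_0→∞ = 1686.2 + 34.661 = 1720.861 ng/mL·hr

AUC = 1721 ng/mL·hr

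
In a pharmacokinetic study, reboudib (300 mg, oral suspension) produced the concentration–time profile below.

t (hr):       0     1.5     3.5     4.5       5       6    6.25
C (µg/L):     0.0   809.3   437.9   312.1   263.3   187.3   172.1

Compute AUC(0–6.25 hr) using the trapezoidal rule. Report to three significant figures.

AUC = 2640 µg/L·hr

Trapezoidal AUC_0→6.25:
  [0→1.5]: (0.0+809.3)/2 × 1.5 = 606.975
  [1.5→3.5]: (809.3+437.9)/2 × 2 = 1247.2
  [3.5→4.5]: (437.9+312.1)/2 × 1 = 375.0
  [4.5→5]: (312.1+263.3)/2 × 0.5 = 143.85
  [5→6]: (263.3+187.3)/2 × 1 = 225.3
  [6→6.25]: (187.3+172.1)/2 × 0.25 = 44.925
  Sum = 2643.25 µg/L·hr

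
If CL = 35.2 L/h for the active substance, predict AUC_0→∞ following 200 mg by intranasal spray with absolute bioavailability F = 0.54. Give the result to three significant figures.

AUC_0→∞ = F × Dose / CL
        = 0.54 × 200 / 35.2 = 3.06818 mg/L·h

AUC = 3.07 mg/L·h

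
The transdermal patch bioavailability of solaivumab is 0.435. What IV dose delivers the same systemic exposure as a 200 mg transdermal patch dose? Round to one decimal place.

D_iv = 87.0 mg

Systemic exposure from an extravascular dose = F × D_ev, so the equivalent IV dose is F × D_ev.
D_iv = F × D_ev = 0.435 × 200 = 87 mg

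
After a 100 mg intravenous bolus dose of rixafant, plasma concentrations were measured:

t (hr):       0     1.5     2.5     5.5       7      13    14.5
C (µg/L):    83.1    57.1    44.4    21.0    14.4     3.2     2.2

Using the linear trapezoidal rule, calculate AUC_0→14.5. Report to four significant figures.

Trapezoidal AUC_0→14.5:
  [0→1.5]: (83.1+57.1)/2 × 1.5 = 105.15
  [1.5→2.5]: (57.1+44.4)/2 × 1 = 50.75
  [2.5→5.5]: (44.4+21.0)/2 × 3 = 98.1
  [5.5→7]: (21.0+14.4)/2 × 1.5 = 26.55
  [7→13]: (14.4+3.2)/2 × 6 = 52.8
  [13→14.5]: (3.2+2.2)/2 × 1.5 = 4.05
  Sum = 337.4 µg/L·hr

AUC = 337.4 µg/L·hr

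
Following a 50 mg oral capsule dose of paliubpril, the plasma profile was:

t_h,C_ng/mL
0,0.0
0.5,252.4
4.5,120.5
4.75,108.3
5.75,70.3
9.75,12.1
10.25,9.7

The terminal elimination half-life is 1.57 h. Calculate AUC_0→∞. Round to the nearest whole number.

AUC = 1119 ng/mL·h

Trapezoidal AUC_0→10.25:
  [0→0.5]: (0.0+252.4)/2 × 0.5 = 63.1
  [0.5→4.5]: (252.4+120.5)/2 × 4 = 745.8
  [4.5→4.75]: (120.5+108.3)/2 × 0.25 = 28.6
  [4.75→5.75]: (108.3+70.3)/2 × 1 = 89.3
  [5.75→9.75]: (70.3+12.1)/2 × 4 = 164.8
  [9.75→10.25]: (12.1+9.7)/2 × 0.5 = 5.45
  Sum = 1097.05 ng/mL·h
k_e = ln2 / t½ = 0.693147 / 1.57 = 0.4415 h^-1
Extrapolated tail: C_last / k_e = 9.7 / 0.4415 = 21.971
AUC_0→∞ = 1097.05 + 21.971 = 1119.021 ng/mL·h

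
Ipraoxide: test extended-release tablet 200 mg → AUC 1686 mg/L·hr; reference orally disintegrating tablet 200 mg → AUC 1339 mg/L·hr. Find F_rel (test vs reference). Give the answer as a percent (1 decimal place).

F_rel = (AUC_test/D_test) / (AUC_ref/D_ref)
      = (1686/200) / (1339/200)
      = 8.43 / 6.695 = 1.2591 = 125.91%

F_rel = 125.9%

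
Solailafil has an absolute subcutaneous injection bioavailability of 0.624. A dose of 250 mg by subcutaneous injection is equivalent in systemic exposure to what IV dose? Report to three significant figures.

D_iv = 156 mg

Systemic exposure from an extravascular dose = F × D_ev, so the equivalent IV dose is F × D_ev.
D_iv = F × D_ev = 0.624 × 250 = 156 mg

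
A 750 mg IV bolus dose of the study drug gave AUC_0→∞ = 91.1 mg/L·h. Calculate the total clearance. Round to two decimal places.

CL = Dose_iv / AUC_0→∞
   = 750 / 91.1 = 8.23271 L/h

CL = 8.23 L/h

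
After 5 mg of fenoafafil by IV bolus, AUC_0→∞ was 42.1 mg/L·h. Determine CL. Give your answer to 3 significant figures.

CL = Dose_iv / AUC_0→∞
   = 5 / 42.1 = 0.118765 L/h

CL = 0.119 L/h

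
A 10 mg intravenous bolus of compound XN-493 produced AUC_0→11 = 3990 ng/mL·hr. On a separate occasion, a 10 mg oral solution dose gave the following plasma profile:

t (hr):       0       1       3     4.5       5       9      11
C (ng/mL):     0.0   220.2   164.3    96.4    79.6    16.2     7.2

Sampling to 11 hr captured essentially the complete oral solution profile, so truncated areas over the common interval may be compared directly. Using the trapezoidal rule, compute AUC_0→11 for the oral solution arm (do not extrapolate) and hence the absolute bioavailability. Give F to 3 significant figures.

F = 0.238

Trapezoidal AUC_0→11 (oral solution):
  [0→1]: (0.0+220.2)/2 × 1 = 110.1
  [1→3]: (220.2+164.3)/2 × 2 = 384.5
  [3→4.5]: (164.3+96.4)/2 × 1.5 = 195.525
  [4.5→5]: (96.4+79.6)/2 × 0.5 = 44.0
  [5→9]: (79.6+16.2)/2 × 4 = 191.6
  [9→11]: (16.2+7.2)/2 × 2 = 23.4
  Sum = 949.125 ng/mL·hr
F = (AUC_ev/D_ev)/(AUC_iv/D_iv) = (949.125/10)/(3990/10) = 94.9125/399 = 0.2379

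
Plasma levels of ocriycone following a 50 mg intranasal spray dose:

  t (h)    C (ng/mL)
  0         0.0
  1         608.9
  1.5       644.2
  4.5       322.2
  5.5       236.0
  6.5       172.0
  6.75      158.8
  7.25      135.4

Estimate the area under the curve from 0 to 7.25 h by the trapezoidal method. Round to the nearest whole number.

AUC = 2665 ng/mL·h

Trapezoidal AUC_0→7.25:
  [0→1]: (0.0+608.9)/2 × 1 = 304.45
  [1→1.5]: (608.9+644.2)/2 × 0.5 = 313.275
  [1.5→4.5]: (644.2+322.2)/2 × 3 = 1449.6
  [4.5→5.5]: (322.2+236.0)/2 × 1 = 279.1
  [5.5→6.5]: (236.0+172.0)/2 × 1 = 204.0
  [6.5→6.75]: (172.0+158.8)/2 × 0.25 = 41.35
  [6.75→7.25]: (158.8+135.4)/2 × 0.5 = 73.55
  Sum = 2665.325 ng/mL·h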